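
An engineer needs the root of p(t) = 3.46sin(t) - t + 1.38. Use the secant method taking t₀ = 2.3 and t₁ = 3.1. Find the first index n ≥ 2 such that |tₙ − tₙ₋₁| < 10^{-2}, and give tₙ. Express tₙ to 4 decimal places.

n = 4, tₙ = 2.7382

p(2.3) = 1.660140, p(3.1) = -1.576131
t₂ = 3.100000 − (-1.576131)·(0.800000)/(-3.236271) = 2.710383;  |Δ| = 0.389617
p(2.710383) = 0.115791
t₃ = 2.710383 − 0.115791·(-0.389617)/(1.691922) = 2.737048;  |Δ| = 0.026665
p(2.737048) = 0.004809
t₄ = 2.737048 − 0.004809·(0.026665)/(-0.110983) = 2.738203;  |Δ| = 0.001155
|t₄ − t₃| = 0.001155 < 10^{-2}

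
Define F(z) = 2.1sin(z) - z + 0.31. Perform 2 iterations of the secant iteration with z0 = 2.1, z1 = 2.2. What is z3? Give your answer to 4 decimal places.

2.1110

F(2.1) = 0.022740, F(2.2) = -0.192158
z2 = 2.200000 − (-0.192158)·(2.200000 − 2.100000) / (-0.192158 − 0.022740) = 2.200000 − (-0.019216)/(-0.214897) = 2.110582
F(2.110582) = 0.000838
z3 = 2.110582 − 0.000838·(2.110582 − 2.200000) / (0.000838 − (-0.192158)) = 2.110582 − (-0.000075)/(0.192996) = 2.110970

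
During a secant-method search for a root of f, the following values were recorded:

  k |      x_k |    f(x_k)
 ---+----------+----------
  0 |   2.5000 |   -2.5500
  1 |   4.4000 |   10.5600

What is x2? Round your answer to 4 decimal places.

2.8696

x2 = 4.4000 − 10.5600·(4.4000 − 2.5000) / (10.5600 − (-2.5500))
   = 4.4000 − (20.064000)/(13.110000) = 2.869565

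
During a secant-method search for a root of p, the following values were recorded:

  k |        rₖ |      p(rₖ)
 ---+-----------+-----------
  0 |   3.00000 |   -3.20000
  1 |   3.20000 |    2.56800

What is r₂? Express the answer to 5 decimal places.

r₂ = 3.20000 − 2.56800·(3.20000 − 3.00000) / (2.56800 − (-3.20000))
   = 3.20000 − (0.5136000)/(5.7680000) = 3.1109570

3.11096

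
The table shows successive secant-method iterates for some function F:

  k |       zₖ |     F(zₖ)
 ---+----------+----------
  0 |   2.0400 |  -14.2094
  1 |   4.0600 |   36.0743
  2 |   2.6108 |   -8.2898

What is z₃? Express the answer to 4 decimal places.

2.8816

z₃ = 2.6108 − (-8.2898)·(2.6108 − 4.0600) / (-8.2898 − 36.0743)
   = 2.6108 − (12.013578)/(-44.364100) = 2.881595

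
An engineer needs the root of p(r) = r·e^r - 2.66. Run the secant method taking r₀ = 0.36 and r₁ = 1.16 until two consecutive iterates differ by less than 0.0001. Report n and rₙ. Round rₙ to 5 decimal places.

n = 6, rₙ = 0.98919

p(0.36) = -2.1440014, p(1.16) = 1.0403226
r₂ = 1.1600000 − 1.0403226·(0.8000000)/(3.1843240) = 0.8986390;  |Δ| = 0.2613610
p(0.8986390) = -0.4527108
r₃ = 0.8986390 − (-0.4527108)·(-0.2613610)/(-1.4930334) = 0.9778877;  |Δ| = 0.0792487
p(0.9778877) = -0.0599589
r₄ = 0.9778877 − (-0.0599589)·(0.0792487)/(0.3927520) = 0.9899861;  |Δ| = 0.0120984
p(0.9899861) = 0.0042476
r₅ = 0.9899861 − 0.0042476·(0.0120984)/(0.0642064) = 0.9891857;  |Δ| = 0.0008004
p(0.9891857) = -0.0000362
r₆ = 0.9891857 − (-0.0000362)·(-0.0008004)/(-0.0042838) = 0.9891925;  |Δ| = 0.0000068
|r₆ − r₅| = 0.0000068 < 0.0001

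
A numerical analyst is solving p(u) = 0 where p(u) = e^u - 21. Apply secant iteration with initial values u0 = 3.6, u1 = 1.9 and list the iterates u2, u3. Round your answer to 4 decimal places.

2.7135, 3.2869

p(3.6) = 15.598234, p(1.9) = -14.314106
u2 = 1.900000 − (-14.314106)·(1.900000 − 3.600000) / (-14.314106 − 15.598234) = 1.900000 − (24.333979)/(-29.912340) = 2.713510
p(2.713510) = -5.917883
u3 = 2.713510 − (-5.917883)·(2.713510 − 1.900000) / (-5.917883 − (-14.314106)) = 2.713510 − (-4.814256)/(8.396222) = 3.286893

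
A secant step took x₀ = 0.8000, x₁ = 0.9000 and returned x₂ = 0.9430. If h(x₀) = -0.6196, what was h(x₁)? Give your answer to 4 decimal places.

-0.1863

The secant line through (0.8000, -0.6196) and (0.9000, h(x₁)) crosses zero at x₂ = 0.9430.
So (0.8000, -0.6196), (0.9000, h(x₁)), (0.9430, 0) are collinear:
h(x₁) = -0.6196 · (0.9000 − 0.9430) / (0.8000 − 0.9430) = -0.6196 · (-0.043000)/(-0.143000) = -0.186313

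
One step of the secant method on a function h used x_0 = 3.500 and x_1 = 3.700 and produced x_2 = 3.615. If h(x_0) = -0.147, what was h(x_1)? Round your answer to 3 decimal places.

The secant line through (3.500, -0.147) and (3.700, h(x_1)) crosses zero at x_2 = 3.615.
So (3.500, -0.147), (3.700, h(x_1)), (3.615, 0) are collinear:
h(x_1) = -0.147 · (3.700 − 3.615) / (3.500 − 3.615) = -0.147 · (0.08500)/(-0.11500) = 0.10865

0.109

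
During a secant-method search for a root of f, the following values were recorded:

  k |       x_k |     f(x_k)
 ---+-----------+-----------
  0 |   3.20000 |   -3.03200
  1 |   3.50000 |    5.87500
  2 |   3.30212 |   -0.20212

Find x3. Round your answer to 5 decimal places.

x3 = 3.30212 − (-0.20212)·(3.30212 − 3.50000) / (-0.20212 − 5.87500)
   = 3.30212 − (0.0399955)/(-6.0771200) = 3.3087013

3.30870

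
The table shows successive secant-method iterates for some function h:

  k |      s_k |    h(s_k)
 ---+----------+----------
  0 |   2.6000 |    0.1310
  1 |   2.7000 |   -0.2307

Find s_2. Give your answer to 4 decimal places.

s_2 = 2.7000 − (-0.2307)·(2.7000 − 2.6000) / (-0.2307 − 0.1310)
   = 2.7000 − (-0.023070)/(-0.361700) = 2.636218

2.6362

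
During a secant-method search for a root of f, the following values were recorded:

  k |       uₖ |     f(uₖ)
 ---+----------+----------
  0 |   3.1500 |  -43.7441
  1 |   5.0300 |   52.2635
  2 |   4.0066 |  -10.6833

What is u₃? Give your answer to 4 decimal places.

u₃ = 4.0066 − (-10.6833)·(4.0066 − 5.0300) / (-10.6833 − 52.2635)
   = 4.0066 − (10.933289)/(-62.946800) = 4.180291

4.1803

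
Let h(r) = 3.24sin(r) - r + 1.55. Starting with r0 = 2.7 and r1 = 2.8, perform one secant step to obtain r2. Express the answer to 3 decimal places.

h(2.7) = 0.23471, h(2.8) = -0.16464
r2 = 2.80000 − (-0.16464)·(2.80000 − 2.70000) / (-0.16464 − 0.23471) = 2.80000 − (-0.01646)/(-0.39935) = 2.75877

2.759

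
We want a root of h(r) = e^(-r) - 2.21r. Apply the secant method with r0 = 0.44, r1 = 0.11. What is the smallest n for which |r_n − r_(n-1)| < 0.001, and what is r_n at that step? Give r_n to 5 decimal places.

h(0.44) = -0.3283636, h(0.11) = 0.6527341
r2 = 0.1100000 − 0.6527341·(-0.3300000)/(0.9810977) = 0.3295523;  |Δ| = 0.2195523
h(0.3295523) = -0.0090649
r3 = 0.3295523 − (-0.0090649)·(0.2195523)/(-0.6617991) = 0.3265450;  |Δ| = 0.0030073
h(0.3265450) = -0.0002526
r4 = 0.3265450 − (-0.0002526)·(-0.0030073)/(0.0088124) = 0.3264588;  |Δ| = 0.0000862
|r4 − r3| = 0.0000862 < 0.001

n = 4, r_n = 0.32646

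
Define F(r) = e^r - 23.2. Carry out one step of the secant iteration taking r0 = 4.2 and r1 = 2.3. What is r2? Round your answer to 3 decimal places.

2.743

F(4.2) = 43.48633, F(2.3) = -13.22582
r2 = 2.30000 − (-13.22582)·(2.30000 − 4.20000) / (-13.22582 − 43.48633) = 2.30000 − (25.12905)/(-56.71215) = 2.74310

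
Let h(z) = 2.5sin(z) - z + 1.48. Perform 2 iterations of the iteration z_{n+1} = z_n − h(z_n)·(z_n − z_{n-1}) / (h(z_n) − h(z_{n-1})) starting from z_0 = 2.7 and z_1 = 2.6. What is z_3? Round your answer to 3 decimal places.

h(2.7) = -0.15155, h(2.6) = 0.16875
z_2 = 2.60000 − 0.16875·(2.60000 − 2.70000) / (0.16875 − (-0.15155)) = 2.60000 − (-0.01688)/(0.32030) = 2.65269
h(2.65269) = 0.00147
z_3 = 2.65269 − 0.00147·(2.65269 − 2.60000) / (0.00147 − 0.16875) = 2.65269 − (0.00008)/(-0.16729) = 2.65315

2.653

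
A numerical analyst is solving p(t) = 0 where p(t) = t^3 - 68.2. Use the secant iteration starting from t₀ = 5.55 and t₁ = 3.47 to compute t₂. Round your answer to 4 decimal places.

p(5.55) = 102.753875, p(3.47) = -26.418077
t₂ = 3.470000 − (-26.418077)·(3.470000 − 5.550000) / (-26.418077 − 102.753875) = 3.470000 − (54.949600)/(-129.171952) = 3.895399

3.8954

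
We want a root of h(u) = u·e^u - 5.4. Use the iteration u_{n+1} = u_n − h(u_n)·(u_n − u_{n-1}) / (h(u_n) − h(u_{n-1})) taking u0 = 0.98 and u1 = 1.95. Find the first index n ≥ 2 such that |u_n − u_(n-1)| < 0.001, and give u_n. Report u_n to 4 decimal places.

h(0.98) = -2.788833, h(1.95) = 8.305941
u2 = 1.950000 − 8.305941·(0.970000)/(11.094774) = 1.223824;  |Δ| = 0.726176
h(1.223824) = -1.238799
u3 = 1.223824 − (-1.238799)·(-0.726176)/(-9.544740) = 1.318073;  |Δ| = 0.094249
h(1.318073) = -0.475395
u4 = 1.318073 − (-0.475395)·(0.094249)/(0.763404) = 1.376765;  |Δ| = 0.058692
h(1.376765) = 0.054832
u5 = 1.376765 − 0.054832·(0.058692)/(0.530228) = 1.370696;  |Δ| = 0.006070
h(1.370696) = -0.002078
u6 = 1.370696 − (-0.002078)·(-0.006070)/(-0.056910) = 1.370917;  |Δ| = 0.000222
|u6 − u5| = 0.000222 < 0.001

n = 6, u_n = 1.3709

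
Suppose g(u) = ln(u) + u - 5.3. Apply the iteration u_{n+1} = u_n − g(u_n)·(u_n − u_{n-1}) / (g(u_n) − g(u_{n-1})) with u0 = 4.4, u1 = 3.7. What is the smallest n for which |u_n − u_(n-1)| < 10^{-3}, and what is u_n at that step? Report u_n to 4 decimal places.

n = 4, u_n = 3.9311

g(4.4) = 0.581605, g(3.7) = -0.291667
u2 = 3.700000 − (-0.291667)·(-0.700000)/(-0.873272) = 3.933796;  |Δ| = 0.233796
g(3.933796) = 0.003400
u3 = 3.933796 − 0.003400·(0.233796)/(0.295067) = 3.931101;  |Δ| = 0.002694
g(3.931101) = 0.000021
u4 = 3.931101 − 0.000021·(-0.002694)/(-0.003379) = 3.931085;  |Δ| = 0.000017
|u4 − u3| = 0.000017 < 10^{-3}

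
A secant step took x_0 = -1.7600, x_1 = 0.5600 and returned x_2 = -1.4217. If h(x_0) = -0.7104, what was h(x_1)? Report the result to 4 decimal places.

4.1614

The secant line through (-1.7600, -0.7104) and (0.5600, h(x_1)) crosses zero at x_2 = -1.4217.
So (-1.7600, -0.7104), (0.5600, h(x_1)), (-1.4217, 0) are collinear:
h(x_1) = -0.7104 · (0.5600 − (-1.4217)) / (-1.7600 − (-1.4217)) = -0.7104 · (1.981700)/(-0.338300) = 4.161394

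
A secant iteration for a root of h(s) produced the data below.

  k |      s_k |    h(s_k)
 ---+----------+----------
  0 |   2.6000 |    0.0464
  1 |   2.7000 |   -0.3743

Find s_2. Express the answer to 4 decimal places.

2.6110

s_2 = 2.7000 − (-0.3743)·(2.7000 − 2.6000) / (-0.3743 − 0.0464)
   = 2.7000 − (-0.037430)/(-0.420700) = 2.611029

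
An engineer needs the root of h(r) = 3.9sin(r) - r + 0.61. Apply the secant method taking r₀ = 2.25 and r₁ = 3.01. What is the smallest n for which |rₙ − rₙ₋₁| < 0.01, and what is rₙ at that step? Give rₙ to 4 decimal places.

h(2.25) = 1.394485, h(3.01) = -1.888269
r₂ = 3.010000 − (-1.888269)·(0.760000)/(-3.282754) = 2.572841;  |Δ| = 0.437159
h(2.572841) = 0.137622
r₃ = 2.572841 − 0.137622·(-0.437159)/(2.025890) = 2.602538;  |Δ| = 0.029697
h(2.602538) = 0.009428
r₄ = 2.602538 − 0.009428·(0.029697)/(-0.128194) = 2.604722;  |Δ| = 0.002184
|r₄ − r₃| = 0.002184 < 0.01

n = 4, rₙ = 2.6047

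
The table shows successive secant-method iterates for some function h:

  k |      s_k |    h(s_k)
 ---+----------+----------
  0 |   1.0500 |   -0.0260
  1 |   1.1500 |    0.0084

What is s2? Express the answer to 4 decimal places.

1.1256

s2 = 1.1500 − 0.0084·(1.1500 − 1.0500) / (0.0084 − (-0.0260))
   = 1.1500 − (0.000840)/(0.034400) = 1.125581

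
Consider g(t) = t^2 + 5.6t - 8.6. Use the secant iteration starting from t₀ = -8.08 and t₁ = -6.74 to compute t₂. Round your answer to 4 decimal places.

-6.8394

g(-8.08) = 11.438400, g(-6.74) = -0.916400
t₂ = -6.740000 − (-0.916400)·(-6.740000 − (-8.080000)) / (-0.916400 − 11.438400) = -6.740000 − (-1.227976)/(-12.354800) = -6.839393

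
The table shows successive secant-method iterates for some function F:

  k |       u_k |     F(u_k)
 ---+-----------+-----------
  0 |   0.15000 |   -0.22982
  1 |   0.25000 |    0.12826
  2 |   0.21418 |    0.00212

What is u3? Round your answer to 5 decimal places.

0.21358

u3 = 0.21418 − 0.00212·(0.21418 − 0.25000) / (0.00212 − 0.12826)
   = 0.21418 − (-0.0000759)/(-0.1261400) = 0.2135780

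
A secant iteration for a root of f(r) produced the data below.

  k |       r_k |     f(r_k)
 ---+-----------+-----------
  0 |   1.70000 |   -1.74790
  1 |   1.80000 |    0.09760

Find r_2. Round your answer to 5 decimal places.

r_2 = 1.80000 − 0.09760·(1.80000 − 1.70000) / (0.09760 − (-1.74790))
   = 1.80000 − (0.0097600)/(1.8455000) = 1.7947115

1.79471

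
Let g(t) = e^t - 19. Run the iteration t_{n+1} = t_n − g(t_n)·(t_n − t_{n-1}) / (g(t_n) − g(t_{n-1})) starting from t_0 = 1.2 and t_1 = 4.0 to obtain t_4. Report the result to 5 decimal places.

3.18026

g(1.2) = -15.6798831, g(4.0) = 35.5981500
t_2 = 4.0000000 − 35.5981500·(4.0000000 − 1.2000000) / (35.5981500 − (-15.6798831)) = 4.0000000 − (99.6748201)/(51.2780331) = 2.0561887
g(2.0561887) = -11.1838766
t_3 = 2.0561887 − (-11.1838766)·(2.0561887 − 4.0000000) / (-11.1838766 − 35.5981500) = 2.0561887 − (21.7393457)/(-46.7820266) = 2.5208831
g(2.5208831) = -6.5604228
t_4 = 2.5208831 − (-6.5604228)·(2.5208831 − 2.0561887) / (-6.5604228 − (-11.1838766)) = 2.5208831 − (-3.0485917)/(4.6234538) = 3.1802585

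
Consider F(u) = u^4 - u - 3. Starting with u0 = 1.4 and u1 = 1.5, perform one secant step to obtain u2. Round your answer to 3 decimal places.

F(1.4) = -0.55840, F(1.5) = 0.56250
u2 = 1.50000 − 0.56250·(1.50000 − 1.40000) / (0.56250 − (-0.55840)) = 1.50000 − (0.05625)/(1.12090) = 1.44982

1.450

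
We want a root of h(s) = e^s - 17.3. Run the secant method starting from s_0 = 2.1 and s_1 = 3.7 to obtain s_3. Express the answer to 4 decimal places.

h(2.1) = -9.133830, h(3.7) = 23.147304
s_2 = 3.700000 − 23.147304·(3.700000 − 2.100000) / (23.147304 − (-9.133830)) = 3.700000 − (37.035687)/(32.281134) = 2.552714
h(2.552714) = -4.458088
s_3 = 2.552714 − (-4.458088)·(2.552714 − 3.700000) / (-4.458088 − 23.147304) = 2.552714 − (5.114701)/(-27.605392) = 2.737993

2.7380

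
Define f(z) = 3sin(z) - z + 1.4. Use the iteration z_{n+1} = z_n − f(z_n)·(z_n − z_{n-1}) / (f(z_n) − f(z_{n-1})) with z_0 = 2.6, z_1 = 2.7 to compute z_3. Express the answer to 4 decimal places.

f(2.6) = 0.346504, f(2.7) = -0.017860
z_2 = 2.700000 − (-0.017860)·(2.700000 − 2.600000) / (-0.017860 − 0.346504) = 2.700000 − (-0.001786)/(-0.364364) = 2.695098
f(2.695098) = 0.000321
z_3 = 2.695098 − 0.000321·(2.695098 − 2.700000) / (0.000321 − (-0.017860)) = 2.695098 − (-0.000002)/(0.018181) = 2.695185

2.6952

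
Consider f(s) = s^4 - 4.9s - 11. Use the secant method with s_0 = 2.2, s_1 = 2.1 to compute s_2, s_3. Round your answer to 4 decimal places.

f(2.2) = 1.645600, f(2.1) = -1.841900
s_2 = 2.100000 − (-1.841900)·(2.100000 − 2.200000) / (-1.841900 − 1.645600) = 2.100000 − (0.184190)/(-3.487500) = 2.152814
f(2.152814) = -0.069184
s_3 = 2.152814 − (-0.069184)·(2.152814 − 2.100000) / (-0.069184 − (-1.841900)) = 2.152814 − (-0.003654)/(1.772716) = 2.154876

2.1528, 2.1549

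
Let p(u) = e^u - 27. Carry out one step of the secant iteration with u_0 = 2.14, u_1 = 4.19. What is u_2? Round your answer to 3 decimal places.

p(2.14) = -18.50056, p(4.19) = 39.02279
u_2 = 4.19000 − 39.02279·(4.19000 − 2.14000) / (39.02279 − (-18.50056)) = 4.19000 − (79.99672)/(57.52335) = 2.79932

2.799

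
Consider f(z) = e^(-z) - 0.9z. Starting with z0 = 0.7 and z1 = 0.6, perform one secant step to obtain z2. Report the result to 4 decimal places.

0.6062

f(0.7) = -0.133415, f(0.6) = 0.008812
z2 = 0.600000 − 0.008812·(0.600000 − 0.700000) / (0.008812 − (-0.133415)) = 0.600000 − (-0.000881)/(0.142226) = 0.606196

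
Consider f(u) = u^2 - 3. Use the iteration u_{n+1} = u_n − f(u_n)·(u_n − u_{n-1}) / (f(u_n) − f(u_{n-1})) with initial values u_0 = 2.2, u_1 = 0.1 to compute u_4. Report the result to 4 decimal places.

f(2.2) = 1.840000, f(0.1) = -2.990000
u_2 = 0.100000 − (-2.990000)·(0.100000 − 2.200000) / (-2.990000 − 1.840000) = 0.100000 − (6.279000)/(-4.830000) = 1.400000
f(1.400000) = -1.040000
u_3 = 1.400000 − (-1.040000)·(1.400000 − 0.100000) / (-1.040000 − (-2.990000)) = 1.400000 − (-1.352000)/(1.950000) = 2.093333
f(2.093333) = 1.382044
u_4 = 2.093333 − 1.382044·(2.093333 − 1.400000) / (1.382044 − (-1.040000)) = 2.093333 − (0.958217)/(2.422044) = 1.697710

1.6977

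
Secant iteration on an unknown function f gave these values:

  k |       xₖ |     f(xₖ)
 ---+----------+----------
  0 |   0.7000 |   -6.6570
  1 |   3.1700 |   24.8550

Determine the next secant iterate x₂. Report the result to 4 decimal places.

1.2218

x₂ = 3.1700 − 24.8550·(3.1700 − 0.7000) / (24.8550 − (-6.6570))
   = 3.1700 − (61.391850)/(31.512000) = 1.221795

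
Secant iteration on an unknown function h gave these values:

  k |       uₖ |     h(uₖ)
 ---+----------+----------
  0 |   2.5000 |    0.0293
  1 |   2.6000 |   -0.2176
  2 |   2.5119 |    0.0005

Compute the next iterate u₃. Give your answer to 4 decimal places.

2.5121

u₃ = 2.5119 − 0.0005·(2.5119 − 2.6000) / (0.0005 − (-0.2176))
   = 2.5119 − (-0.000044)/(0.218100) = 2.512102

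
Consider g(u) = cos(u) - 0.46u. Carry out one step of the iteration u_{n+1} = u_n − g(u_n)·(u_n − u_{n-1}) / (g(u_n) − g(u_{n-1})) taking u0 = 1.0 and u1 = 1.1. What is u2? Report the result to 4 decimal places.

1.0605

g(1.0) = 0.080302, g(1.1) = -0.052404
u2 = 1.100000 − (-0.052404)·(1.100000 − 1.000000) / (-0.052404 − 0.080302) = 1.100000 − (-0.005240)/(-0.132706) = 1.060511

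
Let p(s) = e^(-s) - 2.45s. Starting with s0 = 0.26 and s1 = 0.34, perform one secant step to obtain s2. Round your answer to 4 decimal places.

0.3020

p(0.26) = 0.134052, p(0.34) = -0.121230
s2 = 0.340000 − (-0.121230)·(0.340000 − 0.260000) / (-0.121230 − 0.134052) = 0.340000 − (-0.009698)/(-0.255281) = 0.302009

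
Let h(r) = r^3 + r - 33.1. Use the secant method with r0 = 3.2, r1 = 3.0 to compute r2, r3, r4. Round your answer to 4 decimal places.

3.1039, 3.1071, 3.1070

h(3.2) = 2.868000, h(3.0) = -3.100000
r2 = 3.000000 − (-3.100000)·(3.000000 − 3.200000) / (-3.100000 − 2.868000) = 3.000000 − (0.620000)/(-5.968000) = 3.103887
h(3.103887) = -0.092898
r3 = 3.103887 − (-0.092898)·(3.103887 − 3.000000) / (-0.092898 − (-3.100000)) = 3.103887 − (-0.009651)/(3.007102) = 3.107097
h(3.107097) = 0.003166
r4 = 3.107097 − 0.003166·(3.107097 − 3.103887) / (0.003166 − (-0.092898)) = 3.107097 − (0.000010)/(0.096064) = 3.106991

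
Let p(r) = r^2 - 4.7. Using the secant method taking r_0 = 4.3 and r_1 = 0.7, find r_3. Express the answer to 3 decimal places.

2.578

p(4.3) = 13.79000, p(0.7) = -4.21000
r_2 = 0.70000 − (-4.21000)·(0.70000 − 4.30000) / (-4.21000 − 13.79000) = 0.70000 − (15.15600)/(-18.00000) = 1.54200
p(1.54200) = -2.32224
r_3 = 1.54200 − (-2.32224)·(1.54200 − 0.70000) / (-2.32224 − (-4.21000)) = 1.54200 − (-1.95532)/(1.88776) = 2.57779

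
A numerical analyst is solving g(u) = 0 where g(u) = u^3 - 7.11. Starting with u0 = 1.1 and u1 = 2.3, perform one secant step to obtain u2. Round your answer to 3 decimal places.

1.740

g(1.1) = -5.77900, g(2.3) = 5.05700
u2 = 2.30000 − 5.05700·(2.30000 − 1.10000) / (5.05700 − (-5.77900)) = 2.30000 − (6.06840)/(10.83600) = 1.73998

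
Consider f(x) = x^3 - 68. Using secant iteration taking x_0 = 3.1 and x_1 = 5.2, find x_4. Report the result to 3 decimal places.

f(3.1) = -38.20900, f(5.2) = 72.60800
x_2 = 5.20000 − 72.60800·(5.20000 − 3.10000) / (72.60800 − (-38.20900)) = 5.20000 − (152.47680)/(110.81700) = 3.82407
f(3.82407) = -12.07881
x_3 = 3.82407 − (-12.07881)·(3.82407 − 5.20000) / (-12.07881 − 72.60800) = 3.82407 − (16.61964)/(-84.68681) = 4.02031
f(4.02031) = -3.01992
x_4 = 4.02031 − (-3.01992)·(4.02031 − 3.82407) / (-3.01992 − (-12.07881)) = 4.02031 − (-0.59265)/(9.05889) = 4.08574

4.086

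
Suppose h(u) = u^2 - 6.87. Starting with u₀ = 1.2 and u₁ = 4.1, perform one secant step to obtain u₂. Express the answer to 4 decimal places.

2.2245

h(1.2) = -5.430000, h(4.1) = 9.940000
u₂ = 4.100000 − 9.940000·(4.100000 − 1.200000) / (9.940000 − (-5.430000)) = 4.100000 − (28.826000)/(15.370000) = 2.224528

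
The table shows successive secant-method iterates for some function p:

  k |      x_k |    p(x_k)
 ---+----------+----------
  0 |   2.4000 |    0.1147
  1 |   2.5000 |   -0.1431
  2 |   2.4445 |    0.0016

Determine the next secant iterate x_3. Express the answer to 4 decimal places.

2.4451

x_3 = 2.4445 − 0.0016·(2.4445 − 2.5000) / (0.0016 − (-0.1431))
   = 2.4445 − (-0.000089)/(0.144700) = 2.445114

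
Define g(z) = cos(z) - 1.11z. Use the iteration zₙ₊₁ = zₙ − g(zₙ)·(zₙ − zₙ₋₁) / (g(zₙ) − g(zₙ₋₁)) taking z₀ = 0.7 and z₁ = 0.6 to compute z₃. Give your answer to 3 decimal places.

0.693

g(0.7) = -0.01216, g(0.6) = 0.15934
z₂ = 0.60000 − 0.15934·(0.60000 − 0.70000) / (0.15934 − (-0.01216)) = 0.60000 − (-0.01593)/(0.17149) = 0.69291
g(0.69291) = 0.00026
z₃ = 0.69291 − 0.00026·(0.69291 − 0.60000) / (0.00026 − 0.15934) = 0.69291 − (0.00002)/(-0.15908) = 0.69306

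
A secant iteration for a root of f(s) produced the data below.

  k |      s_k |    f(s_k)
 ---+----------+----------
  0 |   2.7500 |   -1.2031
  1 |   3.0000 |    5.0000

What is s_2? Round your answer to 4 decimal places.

2.7985

s_2 = 3.0000 − 5.0000·(3.0000 − 2.7500) / (5.0000 − (-1.2031))
   = 3.0000 − (1.250000)/(6.203100) = 2.798488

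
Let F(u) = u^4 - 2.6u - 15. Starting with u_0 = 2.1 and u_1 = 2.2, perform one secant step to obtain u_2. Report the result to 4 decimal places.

F(2.1) = -1.011900, F(2.2) = 2.705600
u_2 = 2.200000 − 2.705600·(2.200000 − 2.100000) / (2.705600 − (-1.011900)) = 2.200000 − (0.270560)/(3.717500) = 2.127220

2.1272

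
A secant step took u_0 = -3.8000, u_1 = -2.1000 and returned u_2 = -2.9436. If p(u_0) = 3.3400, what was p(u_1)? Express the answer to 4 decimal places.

-3.2901

The secant line through (-3.8000, 3.3400) and (-2.1000, p(u_1)) crosses zero at u_2 = -2.9436.
So (-3.8000, 3.3400), (-2.1000, p(u_1)), (-2.9436, 0) are collinear:
p(u_1) = 3.3400 · (-2.1000 − (-2.9436)) / (-3.8000 − (-2.9436)) = 3.3400 · (0.843600)/(-0.856400) = -3.290079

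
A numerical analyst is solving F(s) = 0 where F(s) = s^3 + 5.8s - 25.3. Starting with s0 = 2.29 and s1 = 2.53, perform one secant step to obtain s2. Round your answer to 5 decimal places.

F(2.29) = -0.0090110, F(2.53) = 5.5682770
s2 = 2.5300000 − 5.5682770·(2.5300000 − 2.2900000) / (5.5682770 − (-0.0090110)) = 2.5300000 − (1.3363865)/(5.5772880) = 2.2903878

2.29039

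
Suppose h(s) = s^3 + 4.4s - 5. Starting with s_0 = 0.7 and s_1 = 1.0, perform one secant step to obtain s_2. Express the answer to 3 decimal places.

0.939

h(0.7) = -1.57700, h(1.0) = 0.40000
s_2 = 1.00000 − 0.40000·(1.00000 − 0.70000) / (0.40000 − (-1.57700)) = 1.00000 − (0.12000)/(1.97700) = 0.93930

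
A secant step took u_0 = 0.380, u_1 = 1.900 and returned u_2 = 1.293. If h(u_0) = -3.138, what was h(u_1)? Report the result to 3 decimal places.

The secant line through (0.380, -3.138) and (1.900, h(u_1)) crosses zero at u_2 = 1.293.
So (0.380, -3.138), (1.900, h(u_1)), (1.293, 0) are collinear:
h(u_1) = -3.138 · (1.900 − 1.293) / (0.380 − 1.293) = -3.138 · (0.60700)/(-0.91300) = 2.08627

2.086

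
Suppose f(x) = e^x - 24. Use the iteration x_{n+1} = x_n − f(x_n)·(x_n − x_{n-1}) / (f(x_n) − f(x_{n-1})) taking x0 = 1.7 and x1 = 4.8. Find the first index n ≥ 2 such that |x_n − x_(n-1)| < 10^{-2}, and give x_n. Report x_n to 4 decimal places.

n = 8, x_n = 3.1780

f(1.7) = -18.526053, f(4.8) = 97.510418
x2 = 4.800000 − 97.510418·(3.100000)/(116.036470) = 2.194937;  |Δ| = 2.605063
f(2.194937) = -15.020563
x3 = 2.194937 − (-15.020563)·(-2.605063)/(-112.530981) = 2.542659;  |Δ| = 0.347722
f(2.542659) = -11.286565
x4 = 2.542659 − (-11.286565)·(0.347722)/(3.733998) = 3.593701;  |Δ| = 1.051042
f(3.593701) = 12.368435
x5 = 3.593701 − 12.368435·(1.051042)/(23.655000) = 3.044145;  |Δ| = 0.549556
f(3.044145) = -3.007917
x6 = 3.044145 − (-3.007917)·(-0.549556)/(-15.376352) = 3.151649;  |Δ| = 0.107504
f(3.151649) = -0.625415
x7 = 3.151649 − (-0.625415)·(0.107504)/(2.382502) = 3.179869;  |Δ| = 0.028220
f(3.179869) = 0.043615
x8 = 3.179869 − 0.043615·(0.028220)/(0.669030) = 3.178030;  |Δ| = 0.001840
|x8 − x7| = 0.001840 < 10^{-2}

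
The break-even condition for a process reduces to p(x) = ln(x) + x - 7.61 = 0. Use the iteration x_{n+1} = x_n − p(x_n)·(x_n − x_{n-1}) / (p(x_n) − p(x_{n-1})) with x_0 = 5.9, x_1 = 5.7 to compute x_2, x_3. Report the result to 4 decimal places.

p(5.9) = 0.064952, p(5.7) = -0.169534
x_2 = 5.700000 − (-0.169534)·(5.700000 − 5.900000) / (-0.169534 − 0.064952) = 5.700000 − (0.033907)/(-0.234486) = 5.844600
p(5.844600) = 0.000118
x_3 = 5.844600 − 0.000118·(5.844600 − 5.700000) / (0.000118 − (-0.169534)) = 5.844600 − (0.000017)/(0.169652) = 5.844499

5.8446, 5.8445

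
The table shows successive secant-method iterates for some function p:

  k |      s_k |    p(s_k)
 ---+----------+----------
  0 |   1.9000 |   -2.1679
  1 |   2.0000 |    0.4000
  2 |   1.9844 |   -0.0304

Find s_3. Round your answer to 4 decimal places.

1.9855

s_3 = 1.9844 − (-0.0304)·(1.9844 − 2.0000) / (-0.0304 − 0.4000)
   = 1.9844 − (0.000474)/(-0.430400) = 1.985502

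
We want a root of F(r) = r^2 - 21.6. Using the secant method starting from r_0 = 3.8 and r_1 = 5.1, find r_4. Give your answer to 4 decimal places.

4.6476

F(3.8) = -7.160000, F(5.1) = 4.410000
r_2 = 5.100000 − 4.410000·(5.100000 − 3.800000) / (4.410000 − (-7.160000)) = 5.100000 − (5.733000)/(11.570000) = 4.604494
F(4.604494) = -0.398631
r_3 = 4.604494 − (-0.398631)·(4.604494 − 5.100000) / (-0.398631 − 4.410000) = 4.604494 − (0.197524)/(-4.808631) = 4.645571
F(4.645571) = -0.018667
r_4 = 4.645571 − (-0.018667)·(4.645571 − 4.604494) / (-0.018667 − (-0.398631)) = 4.645571 − (-0.000767)/(0.379965) = 4.647589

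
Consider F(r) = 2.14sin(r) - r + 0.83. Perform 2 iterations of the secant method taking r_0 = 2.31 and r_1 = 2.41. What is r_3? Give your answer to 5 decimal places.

2.35101

F(2.31) = 0.1014713, F(2.41) = -0.1503610
r_2 = 2.4100000 − (-0.1503610)·(2.4100000 − 2.3100000) / (-0.1503610 − 0.1014713) = 2.4100000 − (-0.0150361)/(-0.2518323) = 2.3502932
F(2.3502932) = 0.0018188
r_3 = 2.3502932 − 0.0018188·(2.3502932 − 2.4100000) / (0.0018188 − (-0.1503610)) = 2.3502932 − (-0.0001086)/(0.1521798) = 2.3510068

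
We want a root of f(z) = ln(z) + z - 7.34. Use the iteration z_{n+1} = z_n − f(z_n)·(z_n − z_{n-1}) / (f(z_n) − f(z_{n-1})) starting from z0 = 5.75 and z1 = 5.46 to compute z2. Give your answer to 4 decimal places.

5.6149

f(5.75) = 0.159200, f(5.46) = -0.182551
z2 = 5.460000 − (-0.182551)·(5.460000 − 5.750000) / (-0.182551 − 0.159200) = 5.460000 − (0.052940)/(-0.341751) = 5.614908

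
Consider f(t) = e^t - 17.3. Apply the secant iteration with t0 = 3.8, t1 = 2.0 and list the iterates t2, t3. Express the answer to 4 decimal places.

2.4781, 3.0461

f(3.8) = 27.401184, f(2.0) = -9.910944
t2 = 2.000000 − (-9.910944)·(2.000000 − 3.800000) / (-9.910944 − 27.401184) = 2.000000 − (17.839699)/(-37.312128) = 2.478121
f(2.478121) = -5.381156
t3 = 2.478121 − (-5.381156)·(2.478121 − 2.000000) / (-5.381156 − (-9.910944)) = 2.478121 − (-2.572842)/(4.529788) = 3.046104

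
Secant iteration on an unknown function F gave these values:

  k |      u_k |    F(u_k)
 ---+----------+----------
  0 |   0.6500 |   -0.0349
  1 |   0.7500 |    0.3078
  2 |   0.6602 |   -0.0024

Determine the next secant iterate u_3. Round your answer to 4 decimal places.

u_3 = 0.6602 − (-0.0024)·(0.6602 − 0.7500) / (-0.0024 − 0.3078)
   = 0.6602 − (0.000216)/(-0.310200) = 0.660895

0.6609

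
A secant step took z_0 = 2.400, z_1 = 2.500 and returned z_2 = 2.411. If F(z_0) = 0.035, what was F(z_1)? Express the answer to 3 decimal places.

The secant line through (2.400, 0.035) and (2.500, F(z_1)) crosses zero at z_2 = 2.411.
So (2.400, 0.035), (2.500, F(z_1)), (2.411, 0) are collinear:
F(z_1) = 0.035 · (2.500 − 2.411) / (2.400 − 2.411) = 0.035 · (0.08900)/(-0.01100) = -0.28318

-0.283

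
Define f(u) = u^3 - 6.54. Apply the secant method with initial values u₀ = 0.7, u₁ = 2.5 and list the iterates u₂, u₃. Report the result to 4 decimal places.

f(0.7) = -6.197000, f(2.5) = 9.085000
u₂ = 2.500000 − 9.085000·(2.500000 − 0.700000) / (9.085000 − (-6.197000)) = 2.500000 − (16.353000)/(15.282000) = 1.429918
f(1.429918) = -3.616299
u₃ = 1.429918 − (-3.616299)·(1.429918 − 2.500000) / (-3.616299 − 9.085000) = 1.429918 − (3.869738)/(-12.701299) = 1.734590

1.4299, 1.7346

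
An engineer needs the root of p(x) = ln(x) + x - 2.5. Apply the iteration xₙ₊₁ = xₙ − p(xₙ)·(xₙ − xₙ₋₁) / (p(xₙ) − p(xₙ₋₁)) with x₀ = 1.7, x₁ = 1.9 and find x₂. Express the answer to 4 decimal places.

1.8731

p(1.7) = -0.269372, p(1.9) = 0.041854
x₂ = 1.900000 − 0.041854·(1.900000 − 1.700000) / (0.041854 − (-0.269372)) = 1.900000 − (0.008371)/(0.311226) = 1.873104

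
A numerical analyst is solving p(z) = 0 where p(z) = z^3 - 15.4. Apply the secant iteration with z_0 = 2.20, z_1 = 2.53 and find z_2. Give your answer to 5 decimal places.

p(2.20) = -4.7520000, p(2.53) = 0.7942770
z_2 = 2.5300000 − 0.7942770·(2.5300000 − 2.2000000) / (0.7942770 − (-4.7520000)) = 2.5300000 − (0.2621114)/(5.5462770) = 2.4827410

2.48274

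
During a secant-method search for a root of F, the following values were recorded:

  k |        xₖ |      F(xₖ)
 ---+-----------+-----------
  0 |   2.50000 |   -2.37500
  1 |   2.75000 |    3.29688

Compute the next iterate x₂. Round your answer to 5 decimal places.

x₂ = 2.75000 − 3.29688·(2.75000 − 2.50000) / (3.29688 − (-2.37500))
   = 2.75000 − (0.8242200)/(5.6718800) = 2.6046831

2.60468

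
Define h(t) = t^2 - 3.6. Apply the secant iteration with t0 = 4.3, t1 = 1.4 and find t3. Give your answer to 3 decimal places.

h(4.3) = 14.89000, h(1.4) = -1.64000
t2 = 1.40000 − (-1.64000)·(1.40000 − 4.30000) / (-1.64000 − 14.89000) = 1.40000 − (4.75600)/(-16.53000) = 1.68772
h(1.68772) = -0.75160
t3 = 1.68772 − (-0.75160)·(1.68772 − 1.40000) / (-0.75160 − (-1.64000)) = 1.68772 − (-0.21625)/(0.88840) = 1.93114

1.931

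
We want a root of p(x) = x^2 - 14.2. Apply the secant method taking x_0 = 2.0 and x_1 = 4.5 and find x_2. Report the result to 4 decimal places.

p(2.0) = -10.200000, p(4.5) = 6.050000
x_2 = 4.500000 − 6.050000·(4.500000 − 2.000000) / (6.050000 − (-10.200000)) = 4.500000 − (15.125000)/(16.250000) = 3.569231

3.5692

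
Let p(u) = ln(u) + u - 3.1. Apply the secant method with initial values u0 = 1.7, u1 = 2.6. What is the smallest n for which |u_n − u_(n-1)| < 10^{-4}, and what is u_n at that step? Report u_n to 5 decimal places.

p(1.7) = -0.8693717, p(2.6) = 0.4555114
u2 = 2.6000000 − 0.4555114·(0.9000000)/(1.3248832) = 2.2905687;  |Δ| = 0.3094313
p(2.2905687) = 0.0193689
u3 = 2.2905687 − 0.0193689·(-0.3094313)/(-0.4361426) = 2.2768270;  |Δ| = 0.0137417
p(2.2768270) = -0.0003901
u4 = 2.2768270 − (-0.0003901)·(-0.0137417)/(-0.0197590) = 2.2770984;  |Δ| = 0.0002713
p(2.2770984) = 0.0000004
u5 = 2.2770984 − 0.0000004·(0.0002713)/(0.0003905) = 2.2770981;  |Δ| = 0.0000002
|u5 − u4| = 0.0000002 < 10^{-4}

n = 5, u_n = 2.27710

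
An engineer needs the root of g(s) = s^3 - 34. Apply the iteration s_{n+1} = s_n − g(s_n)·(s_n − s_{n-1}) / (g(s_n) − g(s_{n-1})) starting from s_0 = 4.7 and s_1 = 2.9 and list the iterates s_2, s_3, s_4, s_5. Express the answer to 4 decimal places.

g(4.7) = 69.823000, g(2.9) = -9.611000
s_2 = 2.900000 − (-9.611000)·(2.900000 − 4.700000) / (-9.611000 − 69.823000) = 2.900000 − (17.299800)/(-79.434000) = 3.117788
g(3.117788) = -3.693213
s_3 = 3.117788 − (-3.693213)·(3.117788 − 2.900000) / (-3.693213 − (-9.611000)) = 3.117788 − (-0.804339)/(5.917787) = 3.253707
g(3.253707) = 0.445732
s_4 = 3.253707 − 0.445732·(3.253707 − 3.117788) / (0.445732 − (-3.693213)) = 3.253707 − (0.060583)/(4.138945) = 3.239070
g(3.239070) = -0.017061
s_5 = 3.239070 − (-0.017061)·(3.239070 − 3.253707) / (-0.017061 − 0.445732) = 3.239070 − (0.000250)/(-0.462793) = 3.239609

3.1178, 3.2537, 3.2391, 3.2396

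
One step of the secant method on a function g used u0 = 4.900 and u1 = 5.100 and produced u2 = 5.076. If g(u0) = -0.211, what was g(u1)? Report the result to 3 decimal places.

The secant line through (4.900, -0.211) and (5.100, g(u1)) crosses zero at u2 = 5.076.
So (4.900, -0.211), (5.100, g(u1)), (5.076, 0) are collinear:
g(u1) = -0.211 · (5.100 − 5.076) / (4.900 − 5.076) = -0.211 · (0.02400)/(-0.17600) = 0.02877

0.029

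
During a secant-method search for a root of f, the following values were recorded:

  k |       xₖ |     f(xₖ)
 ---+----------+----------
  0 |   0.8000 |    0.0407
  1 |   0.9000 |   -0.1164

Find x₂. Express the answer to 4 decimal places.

0.8259

x₂ = 0.9000 − (-0.1164)·(0.9000 − 0.8000) / (-0.1164 − 0.0407)
   = 0.9000 − (-0.011640)/(-0.157100) = 0.825907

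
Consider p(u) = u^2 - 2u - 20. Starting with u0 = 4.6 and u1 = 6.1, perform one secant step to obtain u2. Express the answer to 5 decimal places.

5.52414

p(4.6) = -8.0400000, p(6.1) = 5.0100000
u2 = 6.1000000 − 5.0100000·(6.1000000 − 4.6000000) / (5.0100000 − (-8.0400000)) = 6.1000000 − (7.5150000)/(13.0500000) = 5.5241379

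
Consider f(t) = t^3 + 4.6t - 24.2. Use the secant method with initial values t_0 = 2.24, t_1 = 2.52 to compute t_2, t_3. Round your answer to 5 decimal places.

2.36292, 2.36903

f(2.24) = -2.6565760, f(2.52) = 3.3950080
t_2 = 2.5200000 − 3.3950080·(2.5200000 − 2.2400000) / (3.3950080 − (-2.6565760)) = 2.5200000 − (0.9506022)/(6.0515840) = 2.3629168
f(2.3629168) = -0.1375304
t_3 = 2.3629168 − (-0.1375304)·(2.3629168 − 2.5200000) / (-0.1375304 − 3.3950080) = 2.3629168 − (0.0216037)/(-3.5325384) = 2.3690324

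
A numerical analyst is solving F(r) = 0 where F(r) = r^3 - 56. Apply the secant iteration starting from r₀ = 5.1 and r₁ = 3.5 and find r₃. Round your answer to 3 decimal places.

3.834

F(5.1) = 76.65100, F(3.5) = -13.12500
r₂ = 3.50000 − (-13.12500)·(3.50000 − 5.10000) / (-13.12500 − 76.65100) = 3.50000 − (21.00000)/(-89.77600) = 3.73392
F(3.73392) = -3.94128
r₃ = 3.73392 − (-3.94128)·(3.73392 − 3.50000) / (-3.94128 − (-13.12500)) = 3.73392 − (-0.92193)/(9.18372) = 3.83430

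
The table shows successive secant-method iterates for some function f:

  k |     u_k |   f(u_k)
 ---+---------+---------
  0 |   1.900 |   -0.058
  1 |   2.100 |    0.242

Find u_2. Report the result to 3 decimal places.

1.939

u_2 = 2.100 − 0.242·(2.100 − 1.900) / (0.242 − (-0.058))
   = 2.100 − (0.04840)/(0.30000) = 1.93867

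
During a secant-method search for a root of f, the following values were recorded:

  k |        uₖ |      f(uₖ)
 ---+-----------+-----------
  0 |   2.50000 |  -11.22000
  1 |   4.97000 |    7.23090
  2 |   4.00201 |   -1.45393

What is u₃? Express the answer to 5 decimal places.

4.16406

u₃ = 4.00201 − (-1.45393)·(4.00201 − 4.97000) / (-1.45393 − 7.23090)
   = 4.00201 − (1.4073897)/(-8.6848300) = 4.1640615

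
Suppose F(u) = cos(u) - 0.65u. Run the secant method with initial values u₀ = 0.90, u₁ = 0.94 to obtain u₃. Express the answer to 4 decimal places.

F(0.90) = 0.036610, F(0.94) = -0.021212
u₂ = 0.940000 − (-0.021212)·(0.940000 − 0.900000) / (-0.021212 − 0.036610) = 0.940000 − (-0.000848)/(-0.057822) = 0.925326
F(0.925326) = 0.000112
u₃ = 0.925326 − 0.000112·(0.925326 − 0.940000) / (0.000112 − (-0.021212)) = 0.925326 − (-0.000002)/(0.021324) = 0.925403

0.9254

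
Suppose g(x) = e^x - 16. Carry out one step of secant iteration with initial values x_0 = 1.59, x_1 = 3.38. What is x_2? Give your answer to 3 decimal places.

g(1.59) = -11.09625, g(3.38) = 13.37077
x_2 = 3.38000 − 13.37077·(3.38000 − 1.59000) / (13.37077 − (-11.09625)) = 3.38000 − (23.93368)/(24.46702) = 2.40180

2.402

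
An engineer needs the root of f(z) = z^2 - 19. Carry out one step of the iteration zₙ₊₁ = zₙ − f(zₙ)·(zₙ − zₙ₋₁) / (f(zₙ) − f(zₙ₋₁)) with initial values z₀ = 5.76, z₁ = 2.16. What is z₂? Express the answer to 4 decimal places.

3.9699

f(5.76) = 14.177600, f(2.16) = -14.334400
z₂ = 2.160000 − (-14.334400)·(2.160000 − 5.760000) / (-14.334400 − 14.177600) = 2.160000 − (51.603840)/(-28.512000) = 3.969899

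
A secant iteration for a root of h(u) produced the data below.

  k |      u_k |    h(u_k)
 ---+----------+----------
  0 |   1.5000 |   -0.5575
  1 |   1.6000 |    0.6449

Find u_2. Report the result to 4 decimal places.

u_2 = 1.6000 − 0.6449·(1.6000 − 1.5000) / (0.6449 − (-0.5575))
   = 1.6000 − (0.064490)/(1.202400) = 1.546366

1.5464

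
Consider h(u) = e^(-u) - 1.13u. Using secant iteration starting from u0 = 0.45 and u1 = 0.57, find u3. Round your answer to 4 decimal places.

h(0.45) = 0.129128, h(0.57) = -0.078575
u2 = 0.570000 − (-0.078575)·(0.570000 − 0.450000) / (-0.078575 − 0.129128) = 0.570000 − (-0.009429)/(-0.207703) = 0.524604
h(0.524604) = -0.001012
u3 = 0.524604 − (-0.001012)·(0.524604 − 0.570000) / (-0.001012 − (-0.078575)) = 0.524604 − (0.000046)/(0.077562) = 0.524011

0.5240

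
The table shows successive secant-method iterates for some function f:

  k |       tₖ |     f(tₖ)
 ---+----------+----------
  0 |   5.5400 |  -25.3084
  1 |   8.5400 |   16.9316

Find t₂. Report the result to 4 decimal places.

7.3375

t₂ = 8.5400 − 16.9316·(8.5400 − 5.5400) / (16.9316 − (-25.3084))
   = 8.5400 − (50.794800)/(42.240000) = 7.337472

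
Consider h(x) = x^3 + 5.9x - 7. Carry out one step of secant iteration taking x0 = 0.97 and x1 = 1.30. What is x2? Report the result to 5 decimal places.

1.00721

h(0.97) = -0.3643270, h(1.30) = 2.8670000
x2 = 1.3000000 − 2.8670000·(1.3000000 − 0.9700000) / (2.8670000 − (-0.3643270)) = 1.3000000 − (0.9461100)/(3.2313270) = 1.0072070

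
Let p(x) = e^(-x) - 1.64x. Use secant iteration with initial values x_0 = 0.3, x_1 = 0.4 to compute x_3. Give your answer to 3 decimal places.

0.406

p(0.3) = 0.24882, p(0.4) = 0.01432
x_2 = 0.40000 − 0.01432·(0.40000 − 0.30000) / (0.01432 − 0.24882) = 0.40000 − (0.00143)/(-0.23450) = 0.40611
p(0.40611) = 0.00022
x_3 = 0.40611 − 0.00022·(0.40611 − 0.40000) / (0.00022 − 0.01432) = 0.40611 − (0.00000)/(-0.01410) = 0.40620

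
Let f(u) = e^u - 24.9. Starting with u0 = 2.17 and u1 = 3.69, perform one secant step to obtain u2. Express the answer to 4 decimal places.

2.9542

f(2.17) = -16.141716, f(3.69) = 15.144847
u2 = 3.690000 − 15.144847·(3.690000 − 2.170000) / (15.144847 − (-16.141716)) = 3.690000 − (23.020167)/(31.286563) = 2.954216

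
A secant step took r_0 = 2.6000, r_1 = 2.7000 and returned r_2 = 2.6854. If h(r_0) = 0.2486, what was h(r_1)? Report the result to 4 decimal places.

The secant line through (2.6000, 0.2486) and (2.7000, h(r_1)) crosses zero at r_2 = 2.6854.
So (2.6000, 0.2486), (2.7000, h(r_1)), (2.6854, 0) are collinear:
h(r_1) = 0.2486 · (2.7000 − 2.6854) / (2.6000 − 2.6854) = 0.2486 · (0.014600)/(-0.085400) = -0.042501

-0.0425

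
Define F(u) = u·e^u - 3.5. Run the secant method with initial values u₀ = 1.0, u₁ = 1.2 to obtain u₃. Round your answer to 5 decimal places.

F(1.0) = -0.7817182, F(1.2) = 0.4841403
u₂ = 1.2000000 − 0.4841403·(1.2000000 − 1.0000000) / (0.4841403 − (-0.7817182)) = 1.2000000 − (0.0968281)/(1.2658585) = 1.1235080
F(1.1235080) = -0.0445112
u₃ = 1.1235080 − (-0.0445112)·(1.1235080 − 1.2000000) / (-0.0445112 − 0.4841403) = 1.1235080 − (0.0034048)/(-0.5286515) = 1.1299484

1.12995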